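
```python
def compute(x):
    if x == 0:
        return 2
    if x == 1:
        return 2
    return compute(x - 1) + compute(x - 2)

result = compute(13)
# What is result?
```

Build up from base cases: compute(0)=2, compute(1)=2, compute(2)=4, compute(3)=6, compute(4)=10, compute(5)=16, compute(6)=26, ..., compute(13)=754

Answer: 754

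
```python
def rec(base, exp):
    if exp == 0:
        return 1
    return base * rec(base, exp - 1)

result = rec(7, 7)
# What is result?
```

rec(7, 7) = 7 * 7 * 7 * 7 * 7 * 7 * 7 = 823543

Answer: 823543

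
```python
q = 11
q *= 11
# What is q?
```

Trace:
`q = 11` → q = 11
`q *= 11` → q = 121
So q = 121

Answer: 121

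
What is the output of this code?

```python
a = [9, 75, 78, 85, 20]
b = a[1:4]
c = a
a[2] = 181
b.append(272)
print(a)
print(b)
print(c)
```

Key concept: slice vs alias.
Step by step:
`a = [9, 75, 78, 85, 20]` → a = [9, 75, 78, 85, 20]
`b = a[1:4]` → b = [75, 78, 85]
`c = a` → c = [9, 75, 78, 85, 20] (same object as a)
`a[2] = 181` → a = [9, 75, 181, 85, 20] (same object as c); c = [9, 75, 181, 85, 20] (same object as a)
`b.append(272)` → b = [75, 78, 85, 272]
`print(a)` → prints [9, 75, 181, 85, 20]
`print(b)` → prints [75, 78, 85, 272]
`print(c)` → prints [9, 75, 181, 85, 20]

Answer:
[9, 75, 181, 85, 20]
[75, 78, 85, 272]
[9, 75, 181, 85, 20]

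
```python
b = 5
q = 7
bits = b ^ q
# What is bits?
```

Trace:
`b = 5` → b = 5
`q = 7` → q = 7
`bits = b ^ q` → bits = 2
So bits = 2

Answer: 2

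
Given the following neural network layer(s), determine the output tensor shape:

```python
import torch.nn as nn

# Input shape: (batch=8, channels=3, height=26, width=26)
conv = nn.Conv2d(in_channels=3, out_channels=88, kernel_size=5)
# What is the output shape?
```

Input: (8, 3, 26, 26) -> Output: (8, 88, 22, 22)

Answer: (8, 88, 22, 22)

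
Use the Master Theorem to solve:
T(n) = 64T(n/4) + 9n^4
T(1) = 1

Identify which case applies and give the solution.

a=64, b=4, f(n)=9n^4. log_4(64) = 3. Since c=4 > 3 and the regularity condition holds (64(n/4)^4 = (64/4^4)n^4 with 64/4^4 < 1), Case 3 applies: T(n) = Θ(f(n)) = O(n^4).

Answer: O(n^4) - Case 3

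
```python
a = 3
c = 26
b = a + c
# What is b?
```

Trace:
`a = 3` → a = 3
`c = 26` → c = 26
`b = a + c` → b = 29
So b = 29

Answer: 29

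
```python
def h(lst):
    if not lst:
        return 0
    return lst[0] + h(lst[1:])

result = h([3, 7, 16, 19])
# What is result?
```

3 + 7 + 16 + 19 + 0 = 45

Answer: 45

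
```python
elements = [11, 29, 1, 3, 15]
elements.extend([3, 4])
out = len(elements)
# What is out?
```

Trace:
`elements = [11, 29, 1, 3, 15]` → elements = [11, 29, 1, 3, 15]
`elements.extend([3, 4])` → elements = [11, 29, 1, 3, 15, 3, 4]
`out = len(elements)` → out = 7
So out = 7

Answer: 7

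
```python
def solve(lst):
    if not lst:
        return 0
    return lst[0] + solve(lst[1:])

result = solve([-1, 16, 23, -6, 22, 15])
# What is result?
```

(-1) + 16 + 23 + (-6) + 22 + 15 + 0 = 69

Answer: 69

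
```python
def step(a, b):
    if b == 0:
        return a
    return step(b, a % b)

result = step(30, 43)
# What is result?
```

step(30, 43) -> step(43, 30) -> step(30, 13) -> step(13, 4) -> step(4, 1) -> step(1, 0) -> 1

Answer: 1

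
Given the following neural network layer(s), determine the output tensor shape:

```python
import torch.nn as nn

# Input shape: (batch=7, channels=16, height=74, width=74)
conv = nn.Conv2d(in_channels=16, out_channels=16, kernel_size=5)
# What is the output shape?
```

Input: (7, 16, 74, 74) -> Output: (7, 16, 70, 70)

Answer: (7, 16, 70, 70)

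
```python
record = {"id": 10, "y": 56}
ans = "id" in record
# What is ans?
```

Trace:
`record = {"id": 10, "y": 56}` → record = {'id': 10, 'y': 56}
`ans = "id" in record` → ans = True
So ans = True

Answer: True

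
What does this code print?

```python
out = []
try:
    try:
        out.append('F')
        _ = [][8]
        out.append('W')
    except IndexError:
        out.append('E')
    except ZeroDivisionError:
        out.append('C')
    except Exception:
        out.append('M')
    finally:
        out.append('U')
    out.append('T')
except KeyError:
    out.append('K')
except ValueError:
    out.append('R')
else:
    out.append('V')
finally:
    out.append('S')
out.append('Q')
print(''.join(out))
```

Execution trace: 'F' (inner try body) → 'E' (inner except IndexError) → 'U' (inner finally) → 'T' (try body, no exception) → 'V' (else) → 'S' (finally) → 'Q' (after the try/except). Output: FEUTVSQ

Answer: FEUTVSQ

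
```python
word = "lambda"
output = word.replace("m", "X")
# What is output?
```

Trace:
`word = "lambda"` → word = 'lambda'
`output = word.replace("m", "X")` → output = 'laXbda'
So output = 'laXbda'

Answer: 'laXbda'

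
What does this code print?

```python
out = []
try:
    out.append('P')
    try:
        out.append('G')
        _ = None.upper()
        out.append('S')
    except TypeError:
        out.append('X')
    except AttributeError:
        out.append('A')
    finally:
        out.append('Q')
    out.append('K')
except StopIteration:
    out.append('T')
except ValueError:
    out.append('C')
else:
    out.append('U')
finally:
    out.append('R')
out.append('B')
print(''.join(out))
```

Execution trace: 'P' (try body) → 'G' (inner try body) → 'A' (inner except AttributeError) → 'Q' (inner finally) → 'K' (try body, no exception) → 'U' (else) → 'R' (finally) → 'B' (after the try/except). Output: PGAQKURB

Answer: PGAQKURB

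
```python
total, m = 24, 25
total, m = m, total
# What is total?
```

Trace:
`total, m = 24, 25` → total = 24; m = 25
`total, m = m, total` → total = 25; m = 24
So total = 25

Answer: 25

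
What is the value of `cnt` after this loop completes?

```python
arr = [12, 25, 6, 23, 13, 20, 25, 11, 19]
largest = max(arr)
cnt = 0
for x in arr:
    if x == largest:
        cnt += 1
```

Count of max value 25 in [12, 25, 6, 23, 13, 20, 25, 11, 19]
`cnt` takes the values: 0 → 1 → 2

Answer: 2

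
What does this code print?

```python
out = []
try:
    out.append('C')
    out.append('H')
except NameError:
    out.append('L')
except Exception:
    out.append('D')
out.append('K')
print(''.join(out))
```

Execution trace: 'C' (try body) → 'H' (try body, no exception) → 'K' (after the try/except). Output: CHK

Answer: CHK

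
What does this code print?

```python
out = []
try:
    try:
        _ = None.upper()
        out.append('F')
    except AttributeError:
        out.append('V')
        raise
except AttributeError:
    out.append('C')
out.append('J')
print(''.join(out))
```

Execution trace: 'V' (inner except AttributeError) → 'C' (outer except AttributeError) → 'J' (after the try/except). Output: VCJ

Answer: VCJ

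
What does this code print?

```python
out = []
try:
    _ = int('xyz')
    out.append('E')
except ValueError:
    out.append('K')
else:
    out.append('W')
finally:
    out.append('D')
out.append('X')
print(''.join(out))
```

Execution trace: 'K' (except ValueError) → 'D' (finally) → 'X' (after the try/except). Output: KDX

Answer: KDX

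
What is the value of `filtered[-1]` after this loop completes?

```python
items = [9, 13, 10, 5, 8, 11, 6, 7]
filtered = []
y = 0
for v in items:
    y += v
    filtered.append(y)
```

Cumulative sum ends at 69
`filtered` takes the values: [] → [9] → [9, 22] → [9, 22, 32] → [9, 22, 32, 37] → [9, 22, 32, 37, 45] → [9, 22, 32, 37, 45, 56] → [9, 22, 32, 37, 45, 56, 62] → [9, 22, 32, 37, 45, 56, 62, 69]
So `filtered[-1]` = 69

Answer: 69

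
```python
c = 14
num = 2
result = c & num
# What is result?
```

Trace:
`c = 14` → c = 14
`num = 2` → num = 2
`result = c & num` → result = 2
So result = 2

Answer: 2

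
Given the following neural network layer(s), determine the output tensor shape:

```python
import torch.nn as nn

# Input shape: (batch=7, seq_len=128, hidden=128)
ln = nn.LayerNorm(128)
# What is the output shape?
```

Input: (7, 128, 128) -> Output: (7, 128, 128)

Answer: (7, 128, 128)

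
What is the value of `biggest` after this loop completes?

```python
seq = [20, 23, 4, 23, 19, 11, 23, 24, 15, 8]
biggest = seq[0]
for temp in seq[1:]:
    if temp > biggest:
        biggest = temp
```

Maximum of [20, 23, 4, 23, 19, 11, 23, 24, 15, 8]
`biggest` takes the values: 20 → 23 → 24

Answer: 24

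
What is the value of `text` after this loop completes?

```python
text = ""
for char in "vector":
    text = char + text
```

Reverse 'vector'
`text` takes the values: "" → "v" → "ev" → "cev" → "tcev" → "otcev" → "rotcev"

Answer: "rotcev"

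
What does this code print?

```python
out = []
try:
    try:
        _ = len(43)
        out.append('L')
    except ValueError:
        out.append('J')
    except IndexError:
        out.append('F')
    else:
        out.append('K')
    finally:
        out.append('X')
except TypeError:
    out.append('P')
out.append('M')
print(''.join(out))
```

Execution trace: 'X' (finally) → 'P' (outer except TypeError) → 'M' (after the try/except). Output: XPM

Answer: XPM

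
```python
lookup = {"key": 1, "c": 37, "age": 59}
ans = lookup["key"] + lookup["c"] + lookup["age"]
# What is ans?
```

Trace:
`lookup = {"key": 1, "c": 37, "age": 59}` → lookup = {'key': 1, 'c': 37, 'age': 59}
`ans = lookup["key"] + lookup["c"] + lookup["age"]` → ans = 97
So ans = 97

Answer: 97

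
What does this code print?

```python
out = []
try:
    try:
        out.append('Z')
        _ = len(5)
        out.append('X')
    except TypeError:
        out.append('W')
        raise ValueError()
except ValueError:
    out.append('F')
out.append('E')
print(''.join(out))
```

Execution trace: 'Z' (inner try body) → 'W' (inner except TypeError) → 'F' (outer except ValueError) → 'E' (after the try/except). Output: ZWFE

Answer: ZWFE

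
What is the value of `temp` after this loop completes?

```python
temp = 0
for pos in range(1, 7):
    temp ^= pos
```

XOR of 1 to 6
`temp` takes the values: 0 → 1 → 3 → 0 → 4 → 1 → 7

Answer: 7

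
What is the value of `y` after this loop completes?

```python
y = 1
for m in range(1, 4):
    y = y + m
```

Start at 1, add 1 through 3
`y` takes the values: 1 → 2 → 4 → 7

Answer: 7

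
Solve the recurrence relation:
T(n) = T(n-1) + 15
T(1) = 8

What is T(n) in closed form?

Unrolling: T(n) = T(1) + 15·(n-1) = 8 + 15(n-1) = 15n - 7.

Answer: T(n) = 15n - 7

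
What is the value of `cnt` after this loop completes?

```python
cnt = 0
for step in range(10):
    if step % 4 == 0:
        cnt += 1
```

Count numbers divisible by 4 in range(10)
`cnt` takes the values: 0 → 1 → 2 → 3

Answer: 3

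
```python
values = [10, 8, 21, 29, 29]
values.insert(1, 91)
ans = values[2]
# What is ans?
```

Trace:
`values = [10, 8, 21, 29, 29]` → values = [10, 8, 21, 29, 29]
`values.insert(1, 91)` → values = [10, 91, 8, 21, 29, 29]
`ans = values[2]` → ans = 8
So ans = 8

Answer: 8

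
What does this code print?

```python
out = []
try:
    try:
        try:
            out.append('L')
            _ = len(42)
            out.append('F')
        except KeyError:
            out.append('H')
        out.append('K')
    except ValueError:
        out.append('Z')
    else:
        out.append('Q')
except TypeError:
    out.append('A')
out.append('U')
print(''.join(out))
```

Execution trace: 'L' (inner try body) → 'A' (outer except TypeError) → 'U' (after the try/except). Output: LAU

Answer: LAU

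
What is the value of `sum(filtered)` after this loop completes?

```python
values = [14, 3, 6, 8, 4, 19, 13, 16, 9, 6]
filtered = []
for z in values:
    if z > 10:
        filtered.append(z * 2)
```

Sum of doubled values > 10
`filtered` takes the values: [] → [28] → [28, 38] → [28, 38, 26] → [28, 38, 26, 32]
So `sum(filtered)` = 124

Answer: 124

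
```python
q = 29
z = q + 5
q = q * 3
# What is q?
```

Trace:
`q = 29` → q = 29
`z = q + 5` → z = 34
`q = q * 3` → q = 87
So q = 87

Answer: 87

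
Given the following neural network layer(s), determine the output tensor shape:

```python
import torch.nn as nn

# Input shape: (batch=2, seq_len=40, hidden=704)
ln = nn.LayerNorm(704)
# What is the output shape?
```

Input: (2, 40, 704) -> Output: (2, 40, 704)

Answer: (2, 40, 704)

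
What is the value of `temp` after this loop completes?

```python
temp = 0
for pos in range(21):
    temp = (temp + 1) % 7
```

Increment mod 7, 21 times = 0
`temp` takes the values: 0 → 1 → 2 → 3 → 4 → 5 → 6 → 0 → 1 → 2 → 3 → 4 → 5 → 6 → 0 → 1 → 2 → 3 → 4 → 5 → 6 → 0

Answer: 0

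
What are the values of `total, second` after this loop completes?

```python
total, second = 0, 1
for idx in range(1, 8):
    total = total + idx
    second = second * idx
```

Sum and factorial of 1 to 7
`total, second` takes the values: (0, 1) → (1, 1) → (3, 1) → (3, 2) → (6, 2) → (6, 6) → (10, 6) → (10, 24) → (15, 24) → (15, 120) → (21, 120) → (21, 720) → (28, 720) → (28, 5040)

Answer: 28, 5040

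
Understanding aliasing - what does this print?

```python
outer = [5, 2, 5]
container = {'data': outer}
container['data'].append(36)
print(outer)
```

Key concept: dict holds reference to list.
Step by step:
`outer = [5, 2, 5]` → outer = [5, 2, 5]
`container = {'data': outer}` → container = {'data': [5, 2, 5]}
`container['data'].append(36)` → outer = [5, 2, 5, 36]; container = {'data': [5, 2, 5, 36]}
`print(outer)` → prints [5, 2, 5, 36]

Answer: [5, 2, 5, 36]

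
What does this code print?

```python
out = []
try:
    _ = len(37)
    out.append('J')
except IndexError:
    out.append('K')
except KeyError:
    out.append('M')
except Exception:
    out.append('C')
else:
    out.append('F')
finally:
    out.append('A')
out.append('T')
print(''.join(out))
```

Execution trace: 'C' (except Exception) → 'A' (finally) → 'T' (after the try/except). Output: CAT

Answer: CAT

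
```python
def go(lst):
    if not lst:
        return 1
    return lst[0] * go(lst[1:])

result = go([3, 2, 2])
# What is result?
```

Product over [3, 2, 2] = 3 * 2 * 2 = 12

Answer: 12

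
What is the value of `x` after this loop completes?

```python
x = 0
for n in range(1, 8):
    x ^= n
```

XOR of 1 to 7
`x` takes the values: 0 → 1 → 3 → 0 → 4 → 1 → 7 → 0

Answer: 0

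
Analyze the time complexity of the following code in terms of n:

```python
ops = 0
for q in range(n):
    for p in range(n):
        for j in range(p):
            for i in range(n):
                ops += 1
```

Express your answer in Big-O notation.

Each loop level contributes: n × n × n × n. Multiplying the contributions gives O(n^4).

Answer: O(n^4)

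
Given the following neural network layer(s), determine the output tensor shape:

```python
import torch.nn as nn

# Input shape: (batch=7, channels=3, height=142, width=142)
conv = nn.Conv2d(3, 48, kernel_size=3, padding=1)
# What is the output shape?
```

Input: (7, 3, 142, 142) -> Output: (7, 48, 142, 142)

Answer: (7, 48, 142, 142)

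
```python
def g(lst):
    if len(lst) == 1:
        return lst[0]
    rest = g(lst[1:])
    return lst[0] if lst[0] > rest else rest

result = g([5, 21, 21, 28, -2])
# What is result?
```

Recursive max over [5, 21, 21, 28, -2] = 28

Answer: 28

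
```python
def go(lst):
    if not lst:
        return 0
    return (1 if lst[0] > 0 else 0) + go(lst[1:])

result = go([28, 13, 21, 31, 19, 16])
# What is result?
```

Count of positive elements in [28, 13, 21, 31, 19, 16] = 6

Answer: 6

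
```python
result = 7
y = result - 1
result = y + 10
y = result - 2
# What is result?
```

Trace:
`result = 7` → result = 7
`y = result - 1` → y = 6
`result = y + 10` → result = 16
`y = result - 2` → y = 14
So result = 16

Answer: 16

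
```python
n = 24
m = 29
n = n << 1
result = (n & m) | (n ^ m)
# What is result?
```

Trace:
`n = 24` → n = 24
`m = 29` → m = 29
`n = n << 1` → n = 48
`result = (n & m) | (n ^ m)` → result = 61
So result = 61

Answer: 61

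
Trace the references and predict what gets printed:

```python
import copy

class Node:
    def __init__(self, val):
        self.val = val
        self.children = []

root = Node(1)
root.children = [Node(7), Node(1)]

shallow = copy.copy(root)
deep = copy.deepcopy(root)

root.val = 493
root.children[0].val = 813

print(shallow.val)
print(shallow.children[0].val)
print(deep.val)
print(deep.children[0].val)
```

Key concept: deep copy with custom objects.
Step by step:
`root = Node(1)` → root = Node(val=1, children=[])
`root.children = [Node(7), Node(1)]` → root = Node(val=1, children=[Node(val=7, children=[]), Node(val=1, children=[])])
`shallow = copy.copy(root)` → shallow = Node(val=1, children=[Node(val=7, children=[]), Node(val=1, children=[])])
`deep = copy.deepcopy(root)` → deep = Node(val=1, children=[Node(val=7, children=[]), Node(val=1, children=[])])
`root.val = 493` → root = Node(val=493, children=[Node(val=7, children=[]), Node(val=1, children=[])])
`root.children[0].val = 813` → root = Node(val=493, children=[Node(val=813, children=[]), Node(val=1, children=[])]); shallow = Node(val=1, children=[Node(val=813, children=[]), Node(val=1, children=[])])
`print(shallow.val)` → prints 1
`print(shallow.children[0].val)` → prints 813
`print(deep.val)` → prints 1
`print(deep.children[0].val)` → prints 7

Answer:
1
813
1
7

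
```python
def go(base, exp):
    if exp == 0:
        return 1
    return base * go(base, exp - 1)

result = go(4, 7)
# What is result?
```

go(4, 7) = 4 * 4 * 4 * 4 * 4 * 4 * 4 = 16384

Answer: 16384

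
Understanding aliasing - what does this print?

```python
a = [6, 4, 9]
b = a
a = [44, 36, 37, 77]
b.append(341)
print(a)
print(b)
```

Key concept: rebinding vs mutation: a is rebound to a new list, b still points at the original.
Step by step:
`a = [6, 4, 9]` → a = [6, 4, 9]
`b = a` → b = [6, 4, 9] (same object as a)
`a = [44, 36, 37, 77]` → a = [44, 36, 37, 77]
`b.append(341)` → b = [6, 4, 9, 341]
`print(a)` → prints [44, 36, 37, 77]
`print(b)` → prints [6, 4, 9, 341]

Answer:
[44, 36, 37, 77]
[6, 4, 9, 341]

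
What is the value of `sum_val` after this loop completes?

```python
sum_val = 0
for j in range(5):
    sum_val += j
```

Sum of 0 to 4 = 10
`sum_val` takes the values: 0 → 1 → 3 → 6 → 10

Answer: 10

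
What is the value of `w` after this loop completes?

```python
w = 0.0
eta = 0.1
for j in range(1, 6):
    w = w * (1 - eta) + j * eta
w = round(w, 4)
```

Moving average with lr=0.1
`w` takes the values: 0.0 → 0.1 → 0.29 → 0.561 → 0.9049 → 1.31441 → 1.3144

Answer: 1.3144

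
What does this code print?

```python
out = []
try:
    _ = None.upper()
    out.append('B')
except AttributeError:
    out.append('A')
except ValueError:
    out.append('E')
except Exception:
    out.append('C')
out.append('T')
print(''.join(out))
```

Execution trace: 'A' (except AttributeError) → 'T' (after the try/except). Output: AT

Answer: AT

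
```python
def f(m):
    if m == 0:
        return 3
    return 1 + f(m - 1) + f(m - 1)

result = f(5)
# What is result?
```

f(m) = 1 + 2·f(m-1), f(0)=3. Closed form: (3+1)·2^5 - 1 = 127.

Answer: 127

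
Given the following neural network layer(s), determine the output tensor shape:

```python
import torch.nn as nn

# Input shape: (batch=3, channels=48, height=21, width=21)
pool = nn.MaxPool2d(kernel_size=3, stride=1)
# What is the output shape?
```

Input: (3, 48, 21, 21) -> Output: (3, 48, 19, 19)

Answer: (3, 48, 19, 19)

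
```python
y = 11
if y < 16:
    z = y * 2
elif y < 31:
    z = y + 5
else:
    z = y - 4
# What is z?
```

Trace:
`y = 11` → y = 11
`if y < 16: ...` → y < 16 is True → z = 22
So z = 22

Answer: 22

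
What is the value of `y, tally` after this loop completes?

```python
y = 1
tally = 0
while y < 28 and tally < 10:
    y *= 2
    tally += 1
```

Double until >= 28 or 10 iterations
`y, tally` takes the values: (1, 0) → (2, 0) → (2, 1) → (4, 1) → (4, 2) → (8, 2) → (8, 3) → (16, 3) → (16, 4) → (32, 4) → (32, 5)

Answer: 32, 5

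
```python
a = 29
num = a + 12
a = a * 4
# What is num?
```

Trace:
`a = 29` → a = 29
`num = a + 12` → num = 41
`a = a * 4` → a = 116
So num = 41

Answer: 41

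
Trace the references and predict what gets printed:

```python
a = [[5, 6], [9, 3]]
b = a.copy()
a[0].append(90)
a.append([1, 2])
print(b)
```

Key concept: shallow copy with nested lists.
Step by step:
`a = [[5, 6], [9, 3]]` → a = [[5, 6], [9, 3]]
`b = a.copy()` → b = [[5, 6], [9, 3]]
`a[0].append(90)` → a = [[5, 6, 90], [9, 3]]; b = [[5, 6, 90], [9, 3]]
`a.append([1, 2])` → a = [[5, 6, 90], [9, 3], [1, 2]]
`print(b)` → prints [[5, 6, 90], [9, 3]]

Answer: [[5, 6, 90], [9, 3]]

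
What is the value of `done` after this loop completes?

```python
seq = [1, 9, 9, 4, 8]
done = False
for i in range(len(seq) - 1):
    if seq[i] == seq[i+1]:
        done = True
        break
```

Check consecutive duplicates in [1, 9, 9, 4, 8]
`done` takes the values: False → True

Answer: True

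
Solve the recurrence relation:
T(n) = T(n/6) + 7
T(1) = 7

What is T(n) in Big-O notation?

Each step divides n by 6 and adds 7. After log_6(n) steps we reach T(1)=7. So T(n) = 7·log_6(n) + 7 = O(log n).

Answer: O(log n)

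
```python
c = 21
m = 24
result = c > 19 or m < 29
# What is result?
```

Trace:
`c = 21` → c = 21
`m = 24` → m = 24
`result = c > 19 or m < 29` → result = True
So result = True

Answer: True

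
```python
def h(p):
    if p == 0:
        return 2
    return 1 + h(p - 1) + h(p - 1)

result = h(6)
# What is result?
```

h(p) = 1 + 2·h(p-1), h(0)=2. Closed form: (2+1)·2^6 - 1 = 191.

Answer: 191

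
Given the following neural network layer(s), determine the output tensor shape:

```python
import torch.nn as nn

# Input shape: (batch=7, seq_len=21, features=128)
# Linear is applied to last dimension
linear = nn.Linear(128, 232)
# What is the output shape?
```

Input: (7, 21, 128) -> Output: (7, 21, 232)

Answer: (7, 21, 232)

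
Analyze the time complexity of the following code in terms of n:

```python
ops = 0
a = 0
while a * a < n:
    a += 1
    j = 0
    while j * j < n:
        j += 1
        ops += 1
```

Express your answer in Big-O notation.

Each loop level contributes: √n × √n. Multiplying the contributions gives O(n).

Answer: O(n)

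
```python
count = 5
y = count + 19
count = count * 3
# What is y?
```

Trace:
`count = 5` → count = 5
`y = count + 19` → y = 24
`count = count * 3` → count = 15
So y = 24

Answer: 24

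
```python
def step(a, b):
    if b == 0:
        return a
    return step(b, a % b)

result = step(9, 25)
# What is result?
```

step(9, 25) -> step(25, 9) -> step(9, 7) -> step(7, 2) -> step(2, 1) -> step(1, 0) -> 1

Answer: 1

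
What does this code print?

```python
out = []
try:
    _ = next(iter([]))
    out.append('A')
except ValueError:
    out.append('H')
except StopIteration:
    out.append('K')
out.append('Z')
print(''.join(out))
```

Execution trace: 'K' (except StopIteration) → 'Z' (after the try/except). Output: KZ

Answer: KZ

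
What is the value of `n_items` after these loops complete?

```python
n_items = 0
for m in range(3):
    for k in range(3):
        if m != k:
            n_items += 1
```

3² - 3 (exclude diagonal)
`n_items` takes the values: 0 → 1 → 2 → 3 → 4 → 5 → 6

Answer: 6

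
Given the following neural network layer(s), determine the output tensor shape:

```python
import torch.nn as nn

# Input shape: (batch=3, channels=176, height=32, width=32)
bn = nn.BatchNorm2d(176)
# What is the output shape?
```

Input: (3, 176, 32, 32) -> Output: (3, 176, 32, 32)

Answer: (3, 176, 32, 32)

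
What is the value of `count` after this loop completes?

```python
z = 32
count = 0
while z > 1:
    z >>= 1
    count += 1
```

Count right shifts until 1
`count` takes the values: 0 → 1 → 2 → 3 → 4 → 5

Answer: 5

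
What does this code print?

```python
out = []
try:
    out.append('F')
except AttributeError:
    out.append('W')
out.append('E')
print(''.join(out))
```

Execution trace: 'F' (try body, no exception) → 'E' (after the try/except). Output: FE

Answer: FE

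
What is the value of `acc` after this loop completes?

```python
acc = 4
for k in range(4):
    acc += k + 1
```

Start at 4, add 1 to 4 = 14
`acc` takes the values: 4 → 5 → 7 → 10 → 14

Answer: 14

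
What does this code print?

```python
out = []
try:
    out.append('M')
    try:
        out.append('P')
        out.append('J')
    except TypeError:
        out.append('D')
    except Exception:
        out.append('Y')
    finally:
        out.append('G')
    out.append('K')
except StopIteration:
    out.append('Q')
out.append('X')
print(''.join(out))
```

Execution trace: 'M' (try body) → 'P' (inner try body) → 'J' (inner try body, no exception) → 'G' (inner finally) → 'K' (try body, no exception) → 'X' (after the try/except). Output: MPJGKX

Answer: MPJGKX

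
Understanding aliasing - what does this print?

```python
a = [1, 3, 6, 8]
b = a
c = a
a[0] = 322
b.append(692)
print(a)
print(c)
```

Key concept: multiple aliases.
Step by step:
`a = [1, 3, 6, 8]` → a = [1, 3, 6, 8]
`b = a` → b = [1, 3, 6, 8] (same object as a)
`c = a` → c = [1, 3, 6, 8] (same object as a, b)
`a[0] = 322` → a = [322, 3, 6, 8] (same object as b, c); b = [322, 3, 6, 8] (same object as a, c); c = [322, 3, 6, 8] (same object as a, b)
`b.append(692)` → a = [322, 3, 6, 8, 692] (same object as b, c); b = [322, 3, 6, 8, 692] (same object as a, c); c = [322, 3, 6, 8, 692] (same object as a, b)
`print(a)` → prints [322, 3, 6, 8, 692]
`print(c)` → prints [322, 3, 6, 8, 692]

Answer:
[322, 3, 6, 8, 692]
[322, 3, 6, 8, 692]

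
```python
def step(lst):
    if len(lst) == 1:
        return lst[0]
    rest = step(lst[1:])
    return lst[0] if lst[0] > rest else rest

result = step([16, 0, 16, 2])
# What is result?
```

Recursive max over [16, 0, 16, 2] = 16

Answer: 16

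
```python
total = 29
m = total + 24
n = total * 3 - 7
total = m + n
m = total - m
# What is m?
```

Trace:
`total = 29` → total = 29
`m = total + 24` → m = 53
`n = total * 3 - 7` → n = 80
`total = m + n` → total = 133
`m = total - m` → m = 80
So m = 80

Answer: 80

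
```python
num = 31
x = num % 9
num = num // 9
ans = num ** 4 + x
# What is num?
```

Trace:
`num = 31` → num = 31
`x = num % 9` → x = 4
`num = num // 9` → num = 3
`ans = num ** 4 + x` → ans = 85
So num = 3

Answer: 3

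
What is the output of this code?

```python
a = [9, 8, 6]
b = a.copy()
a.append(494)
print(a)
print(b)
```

Key concept: list.copy() creates independent copy.
Step by step:
`a = [9, 8, 6]` → a = [9, 8, 6]
`b = a.copy()` → b = [9, 8, 6]
`a.append(494)` → a = [9, 8, 6, 494]
`print(a)` → prints [9, 8, 6, 494]
`print(b)` → prints [9, 8, 6]

Answer:
[9, 8, 6, 494]
[9, 8, 6]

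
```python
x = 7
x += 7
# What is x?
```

Trace:
`x = 7` → x = 7
`x += 7` → x = 14
So x = 14

Answer: 14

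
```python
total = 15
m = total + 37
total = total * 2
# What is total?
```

Trace:
`total = 15` → total = 15
`m = total + 37` → m = 52
`total = total * 2` → total = 30
So total = 30

Answer: 30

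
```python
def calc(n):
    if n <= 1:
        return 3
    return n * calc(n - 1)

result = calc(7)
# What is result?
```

calc(7) = 7 * 6 * 5 * 4 * 3 * 2 * 3 = 15120

Answer: 15120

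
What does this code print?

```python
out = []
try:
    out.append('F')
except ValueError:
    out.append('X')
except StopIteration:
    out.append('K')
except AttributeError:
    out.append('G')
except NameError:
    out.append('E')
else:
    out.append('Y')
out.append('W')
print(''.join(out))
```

Execution trace: 'F' (try body, no exception) → 'Y' (else) → 'W' (after the try/except). Output: FYW

Answer: FYW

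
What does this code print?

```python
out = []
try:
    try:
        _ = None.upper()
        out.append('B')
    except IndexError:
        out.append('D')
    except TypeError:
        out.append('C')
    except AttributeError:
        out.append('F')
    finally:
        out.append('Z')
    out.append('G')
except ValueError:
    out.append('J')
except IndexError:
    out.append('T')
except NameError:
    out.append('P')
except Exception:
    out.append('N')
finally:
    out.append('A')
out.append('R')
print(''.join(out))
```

Execution trace: 'F' (inner except AttributeError) → 'Z' (inner finally) → 'G' (try body, no exception) → 'A' (finally) → 'R' (after the try/except). Output: FZGAR

Answer: FZGAR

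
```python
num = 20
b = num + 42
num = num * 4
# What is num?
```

Trace:
`num = 20` → num = 20
`b = num + 42` → b = 62
`num = num * 4` → num = 80
So num = 80

Answer: 80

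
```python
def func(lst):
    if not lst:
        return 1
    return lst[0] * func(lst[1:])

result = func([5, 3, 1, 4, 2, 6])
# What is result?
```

Product over [5, 3, 1, 4, 2, 6] = 5 * 3 * 1 * 4 * 2 * 6 = 720

Answer: 720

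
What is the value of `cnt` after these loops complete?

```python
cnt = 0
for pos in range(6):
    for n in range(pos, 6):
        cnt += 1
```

Upper triangle: 6 + 5 + ... + 1
`cnt` takes the values: 0 → 1 → 2 → 3 → 4 → 5 → 6 → 7 → 8 → 9 → 10 → 11 → 12 → 13 → 14 → 15 → 16 → 17 → 18 → 19 → 20 → 21

Answer: 21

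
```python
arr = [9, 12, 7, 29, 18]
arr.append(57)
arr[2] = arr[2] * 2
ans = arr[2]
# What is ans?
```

Trace:
`arr = [9, 12, 7, 29, 18]` → arr = [9, 12, 7, 29, 18]
`arr.append(57)` → arr = [9, 12, 7, 29, 18, 57]
`arr[2] = arr[2] * 2` → arr = [9, 12, 14, 29, 18, 57]
`ans = arr[2]` → ans = 14
So ans = 14

Answer: 14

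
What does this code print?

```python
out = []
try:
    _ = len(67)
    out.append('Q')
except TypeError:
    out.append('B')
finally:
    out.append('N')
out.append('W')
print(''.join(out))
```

Execution trace: 'B' (except TypeError) → 'N' (finally) → 'W' (after the try/except). Output: BNW

Answer: BNW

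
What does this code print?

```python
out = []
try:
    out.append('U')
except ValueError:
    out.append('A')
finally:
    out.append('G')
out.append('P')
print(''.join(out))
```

Execution trace: 'U' (try body, no exception) → 'G' (finally) → 'P' (after the try/except). Output: UGP

Answer: UGP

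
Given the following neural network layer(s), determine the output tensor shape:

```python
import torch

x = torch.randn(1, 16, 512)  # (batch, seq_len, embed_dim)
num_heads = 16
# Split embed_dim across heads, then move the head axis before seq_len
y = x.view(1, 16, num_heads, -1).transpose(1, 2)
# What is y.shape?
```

Input: (1, 16, 512) -> head_dim = 512 // 16 = 32; after view: (1, 16, 16, 32) -> after transpose(1, 2): (1, 16, 16, 32) -> Output: (1, 16, 16, 32)

Answer: (1, 16, 16, 32)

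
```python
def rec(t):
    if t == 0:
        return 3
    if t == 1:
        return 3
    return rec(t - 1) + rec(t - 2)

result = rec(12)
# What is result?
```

Build up from base cases: rec(0)=3, rec(1)=3, rec(2)=6, rec(3)=9, rec(4)=15, rec(5)=24, rec(6)=39, ..., rec(12)=699

Answer: 699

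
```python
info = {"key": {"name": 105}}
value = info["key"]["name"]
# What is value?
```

Trace:
`info = {"key": {"name": 105}}` → info = {'key': {'name': 105}}
`value = info["key"]["name"]` → value = 105
So value = 105

Answer: 105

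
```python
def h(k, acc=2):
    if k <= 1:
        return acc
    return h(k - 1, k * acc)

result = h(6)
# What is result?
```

Accumulator trace (n, acc): (6, 2) -> (5, 12) -> (4, 60) -> (3, 240) -> (2, 720) -> (1, 1440) -> return 1440

Answer: 1440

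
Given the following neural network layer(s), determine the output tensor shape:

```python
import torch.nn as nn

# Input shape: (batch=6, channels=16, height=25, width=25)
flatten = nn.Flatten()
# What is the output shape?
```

Input: (6, 16, 25, 25) -> Output: (6, 10000)

Answer: (6, 10000)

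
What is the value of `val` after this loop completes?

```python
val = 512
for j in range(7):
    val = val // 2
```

Halve 7 times: 512 // 2^7 = 4
`val` takes the values: 512 → 256 → 128 → 64 → 32 → 16 → 8 → 4

Answer: 4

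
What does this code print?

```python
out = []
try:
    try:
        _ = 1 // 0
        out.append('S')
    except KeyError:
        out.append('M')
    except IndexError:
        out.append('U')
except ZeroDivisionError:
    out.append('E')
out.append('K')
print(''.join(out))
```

Execution trace: 'E' (outer except ZeroDivisionError) → 'K' (after the try/except). Output: EK

Answer: EK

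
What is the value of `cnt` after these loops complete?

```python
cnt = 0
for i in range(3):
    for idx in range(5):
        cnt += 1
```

3 * 5 = 15
`cnt` takes the values: 0 → 1 → 2 → 3 → 4 → 5 → 6 → 7 → 8 → 9 → 10 → 11 → 12 → 13 → 14 → 15

Answer: 15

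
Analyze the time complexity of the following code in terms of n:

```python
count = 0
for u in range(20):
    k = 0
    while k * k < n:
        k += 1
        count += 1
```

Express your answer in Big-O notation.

Each loop level contributes: 1 × √n. Multiplying the contributions gives O(√n).

Answer: O(√n)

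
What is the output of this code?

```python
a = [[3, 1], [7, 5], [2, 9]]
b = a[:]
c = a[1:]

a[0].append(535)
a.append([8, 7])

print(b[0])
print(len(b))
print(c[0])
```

Key concept: slice with nested mutation.
Step by step:
`a = [[3, 1], [7, 5], [2, 9]]` → a = [[3, 1], [7, 5], [2, 9]]
`b = a[:]` → b = [[3, 1], [7, 5], [2, 9]]
`c = a[1:]` → c = [[7, 5], [2, 9]]
`a[0].append(535)` → a = [[3, 1, 535], [7, 5], [2, 9]]; b = [[3, 1, 535], [7, 5], [2, 9]]
`a.append([8, 7])` → a = [[3, 1, 535], [7, 5], [2, 9], [8, 7]]
`print(b[0])` → prints [3, 1, 535]
`print(len(b))` → prints 3
`print(c[0])` → prints [7, 5]

Answer:
[3, 1, 535]
3
[7, 5]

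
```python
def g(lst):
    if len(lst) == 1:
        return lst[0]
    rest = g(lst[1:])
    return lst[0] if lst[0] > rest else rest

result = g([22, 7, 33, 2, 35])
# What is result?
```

Recursive max over [22, 7, 33, 2, 35] = 35

Answer: 35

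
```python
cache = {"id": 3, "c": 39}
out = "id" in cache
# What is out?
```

Trace:
`cache = {"id": 3, "c": 39}` → cache = {'id': 3, 'c': 39}
`out = "id" in cache` → out = True
So out = True

Answer: True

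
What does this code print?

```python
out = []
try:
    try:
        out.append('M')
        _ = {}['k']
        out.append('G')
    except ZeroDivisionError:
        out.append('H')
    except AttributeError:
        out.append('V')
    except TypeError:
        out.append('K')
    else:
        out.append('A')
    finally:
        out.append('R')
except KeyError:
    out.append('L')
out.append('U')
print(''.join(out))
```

Execution trace: 'M' (try body) → 'R' (finally) → 'L' (outer except KeyError) → 'U' (after the try/except). Output: MRLU

Answer: MRLU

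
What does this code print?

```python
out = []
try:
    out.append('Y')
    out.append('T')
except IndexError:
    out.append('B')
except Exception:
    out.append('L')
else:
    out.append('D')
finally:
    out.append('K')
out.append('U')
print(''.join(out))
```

Execution trace: 'Y' (try body) → 'T' (try body, no exception) → 'D' (else) → 'K' (finally) → 'U' (after the try/except). Output: YTDKU

Answer: YTDKU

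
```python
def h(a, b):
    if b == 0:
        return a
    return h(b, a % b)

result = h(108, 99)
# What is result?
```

h(108, 99) -> h(99, 9) -> h(9, 0) -> 9

Answer: 9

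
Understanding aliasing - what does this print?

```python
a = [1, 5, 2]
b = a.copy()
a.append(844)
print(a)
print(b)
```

Key concept: list.copy() creates independent copy.
Step by step:
`a = [1, 5, 2]` → a = [1, 5, 2]
`b = a.copy()` → b = [1, 5, 2]
`a.append(844)` → a = [1, 5, 2, 844]
`print(a)` → prints [1, 5, 2, 844]
`print(b)` → prints [1, 5, 2]

Answer:
[1, 5, 2, 844]
[1, 5, 2]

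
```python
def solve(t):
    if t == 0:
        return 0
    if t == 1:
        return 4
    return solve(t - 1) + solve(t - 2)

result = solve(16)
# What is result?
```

Build up from base cases: solve(0)=0, solve(1)=4, solve(2)=4, solve(3)=8, solve(4)=12, solve(5)=20, solve(6)=32, ..., solve(16)=3948

Answer: 3948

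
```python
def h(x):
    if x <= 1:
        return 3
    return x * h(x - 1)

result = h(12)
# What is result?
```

h(12) = 12 * 11 * 10 * 9 * 8 * 7 * 6 * 5 * 4 * 3 * 2 * 3 = 1437004800

Answer: 1437004800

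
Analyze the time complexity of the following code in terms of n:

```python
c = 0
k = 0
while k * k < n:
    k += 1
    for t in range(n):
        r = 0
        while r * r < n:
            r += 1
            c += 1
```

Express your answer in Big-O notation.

Each loop level contributes: √n × n × √n. Multiplying the contributions gives O(n^2).

Answer: O(n^2)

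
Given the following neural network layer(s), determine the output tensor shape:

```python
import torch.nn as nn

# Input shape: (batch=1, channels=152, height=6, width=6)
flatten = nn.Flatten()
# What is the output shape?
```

Input: (1, 152, 6, 6) -> Output: (1, 5472)

Answer: (1, 5472)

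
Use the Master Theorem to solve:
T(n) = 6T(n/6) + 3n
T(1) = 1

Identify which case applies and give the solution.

a=6, b=6, f(n)=3n. log_6(6) = 1. Since c=1 = 1, Case 2 applies: T(n) = Θ(n^log_b(a) · log n) = O(n log n).

Answer: O(n log n) - Case 2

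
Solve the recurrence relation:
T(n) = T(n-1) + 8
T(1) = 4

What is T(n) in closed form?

Unrolling: T(n) = T(1) + 8·(n-1) = 4 + 8(n-1) = 8n - 4.

Answer: T(n) = 8n - 4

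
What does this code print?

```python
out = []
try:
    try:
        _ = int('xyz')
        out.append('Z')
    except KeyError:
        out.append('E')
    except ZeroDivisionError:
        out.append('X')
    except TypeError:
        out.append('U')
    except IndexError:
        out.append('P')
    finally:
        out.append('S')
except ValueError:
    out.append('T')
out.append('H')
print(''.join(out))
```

Execution trace: 'S' (finally) → 'T' (outer except ValueError) → 'H' (after the try/except). Output: STH

Answer: STH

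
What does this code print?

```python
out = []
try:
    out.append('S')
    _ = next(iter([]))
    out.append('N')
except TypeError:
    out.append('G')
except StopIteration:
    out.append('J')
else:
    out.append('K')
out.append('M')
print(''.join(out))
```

Execution trace: 'S' (try body) → 'J' (except StopIteration) → 'M' (after the try/except). Output: SJM

Answer: SJM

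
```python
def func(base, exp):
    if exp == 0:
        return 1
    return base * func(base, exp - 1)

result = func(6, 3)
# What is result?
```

func(6, 3) = 6 * 6 * 6 = 216

Answer: 216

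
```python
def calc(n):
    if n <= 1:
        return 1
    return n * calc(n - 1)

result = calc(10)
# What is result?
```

calc(10) = 10 * 9 * 8 * 7 * 6 * 5 * 4 * 3 * 2 * 1 = 3628800

Answer: 3628800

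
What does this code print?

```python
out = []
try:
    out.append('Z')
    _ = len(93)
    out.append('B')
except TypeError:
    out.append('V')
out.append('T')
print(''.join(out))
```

Execution trace: 'Z' (try body) → 'V' (except TypeError) → 'T' (after the try/except). Output: ZVT

Answer: ZVT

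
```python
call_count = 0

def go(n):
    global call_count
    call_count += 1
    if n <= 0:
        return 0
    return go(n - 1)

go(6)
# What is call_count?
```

Linear recursion stepping by 1: 7 calls from n=6 down to ≤0.

Answer: 7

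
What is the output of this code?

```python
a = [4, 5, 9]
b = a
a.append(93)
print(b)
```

Key concept: basic list aliasing.
Step by step:
`a = [4, 5, 9]` → a = [4, 5, 9]
`b = a` → b = [4, 5, 9] (same object as a)
`a.append(93)` → a = [4, 5, 9, 93] (same object as b); b = [4, 5, 9, 93] (same object as a)
`print(b)` → prints [4, 5, 9, 93]

Answer: [4, 5, 9, 93]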